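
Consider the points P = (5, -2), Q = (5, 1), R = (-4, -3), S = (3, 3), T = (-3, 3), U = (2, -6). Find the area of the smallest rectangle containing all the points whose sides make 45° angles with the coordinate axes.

91

In coordinates u = x + y, v = x − y the rectangle is axis-aligned; the map (x,y)→(u,v) scales areas by 2.
u-values: 3, 6, -7, 6, 0, -4; range = 6 − (-7) = 13.
v-values: 7, 4, -1, 0, -6, 8; range = 8 − (-6) = 14.
Area = (13 × 14) / 2 = 91.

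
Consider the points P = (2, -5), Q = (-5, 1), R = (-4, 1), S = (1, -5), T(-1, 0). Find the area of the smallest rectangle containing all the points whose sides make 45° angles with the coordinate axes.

19.5

In coordinates u = x + y, v = x − y the rectangle is axis-aligned; the map (x,y)→(u,v) scales areas by 2.
u-values: -3, -4, -3, -4, -1; range = -1 − (-4) = 3.
v-values: 7, -6, -5, 6, -1; range = 7 − (-6) = 13.
Area = (3 × 13) / 2 = 19.5.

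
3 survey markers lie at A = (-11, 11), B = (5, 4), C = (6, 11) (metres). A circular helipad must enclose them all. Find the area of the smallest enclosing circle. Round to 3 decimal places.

Side lengths²: AB² = 305, AC² = 289, BC² = 50.
Since AB² = 305 < 289 + 50 = 339, the triangle is acute, so the smallest enclosing circle is the circumcircle.
Circumcentre = (-2.5, 121/14), r² = 7625/98.
Area = π·r² = π·7625/98 ≈ 244.435.

244.435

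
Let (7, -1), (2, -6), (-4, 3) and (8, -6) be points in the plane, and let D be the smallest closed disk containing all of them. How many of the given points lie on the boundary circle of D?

By Welzl's lemma the MEC is supported by two points (diametrically opposite) or three points (on a circumcircle).
The farthest pair is (-4, 3)–(8, -6) with squared distance 225. The circle on this segment as diameter has centre (2, -1.5) and r² = 225/4 = 56.25.
Check (7, -1): distance² to centre = 25.25 ≤ 56.25, so it lies inside.
All remaining points lie in this disk, and no smaller disk contains both endpoints, so this is the minimum enclosing circle.
The points at distance exactly r from the centre are (-4, 3), (8, -6) — 2 points.

2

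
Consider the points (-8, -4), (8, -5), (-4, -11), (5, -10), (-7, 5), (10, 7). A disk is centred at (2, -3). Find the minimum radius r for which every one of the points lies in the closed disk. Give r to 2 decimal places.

The required radius is the distance from (2, -3) to the farthest point.
Squared distances: 101, 40, 100, 58, 145, 164.
Maximum is 164, attained at (10, 7).
r = √164 ≈ 12.81.

12.81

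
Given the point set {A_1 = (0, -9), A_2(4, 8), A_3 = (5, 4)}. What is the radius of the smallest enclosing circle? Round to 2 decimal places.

Side lengths²: A_1A_2² = 305, A_1A_3² = 194, A_2A_3² = 17.
Since A_1A_2² = 305 ≥ 194 + 17 = 211, the angle opposite A_1A_2 is not acute, so the smallest enclosing circle has A_1A_2 as diameter.
Centre = midpoint of A_1A_2 = (2, -0.5), r² = 305/4 = 76.25.
r = √(76.25) ≈ 8.73.

8.73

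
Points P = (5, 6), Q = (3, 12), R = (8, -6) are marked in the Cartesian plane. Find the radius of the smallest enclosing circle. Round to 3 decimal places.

Side lengths²: PQ² = 40, PR² = 153, QR² = 349.
Since QR² = 349 ≥ 153 + 40 = 193, the angle opposite QR is not acute, so the smallest enclosing circle has QR as diameter.
Centre = midpoint of QR = (5.5, 3), r² = 349/4 = 87.25.
r = √(87.25) ≈ 9.341.

9.341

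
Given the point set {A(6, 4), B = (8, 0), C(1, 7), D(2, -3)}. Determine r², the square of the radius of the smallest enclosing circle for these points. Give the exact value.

The minimum enclosing circle of a finite set is fixed by two of the points (as a diameter) or three (as a circumcircle).
The minimum enclosing circle is determined by three boundary points: B, C, D.
Their circumcentre is (19/6, 13/6) with r² = 505/18.
The farthest remaining point A is at distance² 205/18 ≤ 505/18.

505/18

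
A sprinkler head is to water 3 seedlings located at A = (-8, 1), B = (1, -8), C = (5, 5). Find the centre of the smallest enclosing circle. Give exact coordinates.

Side lengths²: AB² = 162, AC² = 185, BC² = 185.
Since BC² = 185 < 185 + 162 = 347, the triangle is acute, so the smallest enclosing circle is the circumcircle.
Circumcentre = (-15/34, -15/34), r² = 34225/578.
Centre = (-15/34, -15/34).

(-15/34, -15/34)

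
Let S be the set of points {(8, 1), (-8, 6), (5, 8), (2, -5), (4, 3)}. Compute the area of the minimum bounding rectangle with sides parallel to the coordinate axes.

208

x ranges over [-8, 8], width 16.
y ranges over [-5, 8], height 13.
Area = 16 × 13 = 208.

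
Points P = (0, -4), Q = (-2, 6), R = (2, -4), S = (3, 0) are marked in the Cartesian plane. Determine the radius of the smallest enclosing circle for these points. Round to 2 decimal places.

5.39

A smallest enclosing disk is always determined by at most three of the input points on its boundary.
The farthest pair is Q–R with squared distance 116. The circle on this segment as diameter has centre (0, 1) and r² = 116/4 = 29.
Check P: distance² to centre = 25 ≤ 29, so it lies inside.
All remaining points lie in this disk, and no smaller disk contains both endpoints, so this is the minimum enclosing circle.
r = √29 ≈ 5.39.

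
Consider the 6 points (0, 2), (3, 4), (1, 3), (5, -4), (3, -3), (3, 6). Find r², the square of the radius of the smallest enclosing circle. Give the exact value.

26

The farthest pair is (5, -4)–(3, 6) with squared distance 104. The circle on this segment as diameter has centre (4, 1) and r² = 104/4 = 26.
Check (0, 2): distance² to centre = 17 ≤ 26, so it lies inside.
All remaining points lie in this disk, and no smaller disk contains both endpoints, so this is the minimum enclosing circle.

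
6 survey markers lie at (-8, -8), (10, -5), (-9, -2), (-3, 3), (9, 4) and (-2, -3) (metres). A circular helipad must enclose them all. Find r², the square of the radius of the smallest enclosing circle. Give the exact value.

The farthest pair is (-8, -8)–(9, 4) with squared distance 433. The circle on this segment as diameter has centre (0.5, -2) and r² = 433/4 = 108.25.
Check (10, -5): distance² to centre = 99.25 ≤ 108.25, so it lies inside.
All remaining points lie in this disk, and no smaller disk contains both endpoints, so this is the minimum enclosing circle.

108.25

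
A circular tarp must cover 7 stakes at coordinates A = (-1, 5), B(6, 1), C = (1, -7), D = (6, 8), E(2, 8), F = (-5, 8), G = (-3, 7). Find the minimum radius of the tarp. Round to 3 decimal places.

8.515

A smallest enclosing disk is always determined by at most three of the input points on its boundary.
The minimum enclosing circle is determined by three boundary points: C, D, F.
Their circumcentre is (0.5, 1.5) with r² = 72.5.
The farthest remaining point E is at distance² 44.5 ≤ 72.5.
r = √(72.5) ≈ 8.515.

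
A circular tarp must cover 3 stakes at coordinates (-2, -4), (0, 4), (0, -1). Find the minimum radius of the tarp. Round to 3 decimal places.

Call the three points A, B, C in the order given.
Side lengths²: AB² = 68, AC² = 13, BC² = 25.
Since AB² = 68 ≥ 25 + 13 = 38, the angle opposite AB is not acute, so the smallest enclosing circle has AB as diameter.
Centre = midpoint of AB = (-1, 0), r² = 68/4 = 17.
r = √17 ≈ 4.123.

4.123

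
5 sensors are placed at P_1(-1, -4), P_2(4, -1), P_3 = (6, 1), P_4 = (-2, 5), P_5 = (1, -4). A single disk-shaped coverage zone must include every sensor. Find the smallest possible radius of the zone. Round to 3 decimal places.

A smallest enclosing disk is always determined by at most three of the input points on its boundary.
The minimum enclosing circle is determined by three boundary points: P_1, P_3, P_4.
Their circumcentre is (15/17, 13/17) with r² = 7585/289.
The farthest remaining point P_5 is at distance² 6565/289 ≤ 7585/289.
r = √(7585/289) ≈ 5.123.

5.123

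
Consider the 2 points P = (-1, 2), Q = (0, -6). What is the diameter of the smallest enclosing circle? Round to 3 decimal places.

8.062

The smallest circle enclosing two points has them as diameter endpoints.
Centre = midpoint = (-0.5, -2); r² = |PQ|²/4 = 65/4 = 16.25.
Diameter = 2r = 2√(16.25) ≈ 8.062.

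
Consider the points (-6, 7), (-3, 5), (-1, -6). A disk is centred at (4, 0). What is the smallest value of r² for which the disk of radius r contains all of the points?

The required radius is the distance from (4, 0) to the farthest point.
Squared distances: 149, 74, 61.
Maximum is 149, attained at (-6, 7).

149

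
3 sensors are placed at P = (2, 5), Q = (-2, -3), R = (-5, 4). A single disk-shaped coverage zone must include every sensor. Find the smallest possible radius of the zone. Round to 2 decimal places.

4.63

Side lengths²: PQ² = 80, PR² = 50, QR² = 58.
Since PQ² = 80 < 58 + 50 = 108, the triangle is acute, so the smallest enclosing circle is the circumcircle.
Circumcentre = (-14/13, 20/13), r² = 3625/169.
r = √(3625/169) ≈ 4.63.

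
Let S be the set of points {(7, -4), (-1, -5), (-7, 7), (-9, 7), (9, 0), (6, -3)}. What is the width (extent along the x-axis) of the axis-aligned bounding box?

18

max x = 9, min x = -9, so width = 18.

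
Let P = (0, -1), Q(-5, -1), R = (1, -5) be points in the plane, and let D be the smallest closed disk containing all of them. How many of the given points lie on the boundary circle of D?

2

Side lengths²: PQ² = 25, PR² = 17, QR² = 52.
Since QR² = 52 ≥ 25 + 17 = 42, the angle opposite QR is not acute, so the smallest enclosing circle has QR as diameter.
Centre = midpoint of QR = (-2, -3), r² = 52/4 = 13.
The points at distance exactly r from the centre are Q, R — 2 points.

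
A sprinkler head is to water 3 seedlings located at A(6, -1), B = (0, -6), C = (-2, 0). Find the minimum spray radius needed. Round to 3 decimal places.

Side lengths²: AB² = 61, AC² = 65, BC² = 40.
Since AC² = 65 < 61 + 40 = 101, the triangle is acute, so the smallest enclosing circle is the circumcircle.
Circumcentre = (83/46, -95/46), r² = 19825/1058.
r = √(19825/1058) ≈ 4.329.

4.329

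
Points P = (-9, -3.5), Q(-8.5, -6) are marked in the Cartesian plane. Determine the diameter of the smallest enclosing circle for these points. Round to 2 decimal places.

The smallest circle enclosing two points has them as diameter endpoints.
Centre = midpoint = (-8.75, -4.75); r² = |PQ|²/4 = 6.5/4 = 1.625.
Diameter = 2r = 2√(1.625) ≈ 2.55.

2.55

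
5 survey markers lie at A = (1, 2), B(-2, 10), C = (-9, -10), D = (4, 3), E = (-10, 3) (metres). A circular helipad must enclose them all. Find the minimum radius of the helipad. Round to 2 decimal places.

10.59

The minimum enclosing circle of a finite set is fixed by two of the points (as a diameter) or three (as a circumcircle).
The farthest pair is B–C with squared distance 449. The circle on this segment as diameter has centre (-5.5, 0) and r² = 449/4 = 112.25.
Check A: distance² to centre = 46.25 ≤ 112.25, so it lies inside.
All remaining points lie in this disk, and no smaller disk contains both endpoints, so this is the minimum enclosing circle.
r = √(112.25) ≈ 10.59.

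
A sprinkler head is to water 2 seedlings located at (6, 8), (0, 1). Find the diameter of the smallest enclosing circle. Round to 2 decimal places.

The smallest circle enclosing two points has them as diameter endpoints.
Centre = midpoint = (3, 4.5); r² = |(6, 8)−(0, 1)|²/4 = 85/4 = 21.25.
Diameter = 2r = 2√(21.25) ≈ 9.22.

9.22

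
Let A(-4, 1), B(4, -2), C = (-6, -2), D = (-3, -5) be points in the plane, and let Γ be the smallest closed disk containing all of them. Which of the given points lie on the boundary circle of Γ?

B, C

The minimum enclosing circle of a finite set is fixed by two of the points (as a diameter) or three (as a circumcircle).
The farthest pair is B–C with squared distance 100. The circle on this segment as diameter has centre (-1, -2) and r² = 100/4 = 25.
Check A: distance² to centre = 18 ≤ 25, so it lies inside.
All remaining points lie in this disk, and no smaller disk contains both endpoints, so this is the minimum enclosing circle.
The points at distance exactly r from the centre are B, C — 2 points.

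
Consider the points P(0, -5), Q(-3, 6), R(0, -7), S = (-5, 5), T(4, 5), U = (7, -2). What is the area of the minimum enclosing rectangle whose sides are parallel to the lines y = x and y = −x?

In coordinates u = x + y, v = x − y the rectangle is axis-aligned; the map (x,y)→(u,v) scales areas by 2.
u-values: -5, 3, -7, 0, 9, 5; range = 9 − (-7) = 16.
v-values: 5, -9, 7, -10, -1, 9; range = 9 − (-10) = 19.
Area = (16 × 19) / 2 = 152.

152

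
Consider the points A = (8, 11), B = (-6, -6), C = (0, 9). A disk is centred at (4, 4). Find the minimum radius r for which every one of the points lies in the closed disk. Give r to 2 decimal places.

14.14

The required radius is the distance from (4, 4) to the farthest point.
Squared distances: 65, 200, 41.
Maximum is 200, attained at B.
r = √200 ≈ 14.14.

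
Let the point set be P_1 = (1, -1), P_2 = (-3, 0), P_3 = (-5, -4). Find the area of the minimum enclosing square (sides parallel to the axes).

36

The bounding box has width 6 and height 4.
An axis-aligned square enclosing the set must have side ≥ max(width, height).
So the minimum side is max(6, 4) = 6.
Area = 6² = 36.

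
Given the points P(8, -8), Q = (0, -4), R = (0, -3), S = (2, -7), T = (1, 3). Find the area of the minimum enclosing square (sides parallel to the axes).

121

The bounding box has width 8 and height 11.
An axis-aligned square enclosing the set must have side ≥ max(width, height).
So the minimum side is max(8, 11) = 11.
Area = 11² = 121.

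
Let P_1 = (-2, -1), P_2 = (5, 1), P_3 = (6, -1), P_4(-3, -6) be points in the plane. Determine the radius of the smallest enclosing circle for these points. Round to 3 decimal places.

5.315

By Welzl's lemma the MEC is supported by two points (diametrically opposite) or three points (on a circumcircle).
The farthest pair is P_2–P_4 with squared distance 113. The circle on this segment as diameter has centre (1, -2.5) and r² = 113/4 = 28.25.
Check P_1: distance² to centre = 11.25 ≤ 28.25, so it lies inside.
All remaining points lie in this disk, and no smaller disk contains both endpoints, so this is the minimum enclosing circle.
r = √(28.25) ≈ 5.315.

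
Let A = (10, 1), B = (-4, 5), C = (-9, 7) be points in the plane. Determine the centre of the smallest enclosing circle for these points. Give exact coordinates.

Side lengths²: AB² = 212, AC² = 397, BC² = 29.
Since AC² = 397 ≥ 212 + 29 = 241, the angle opposite AC is not acute, so the smallest enclosing circle has AC as diameter.
Centre = midpoint of AC = (0.5, 4), r² = 397/4 = 99.25.
Centre = (0.5, 4).

(0.5, 4)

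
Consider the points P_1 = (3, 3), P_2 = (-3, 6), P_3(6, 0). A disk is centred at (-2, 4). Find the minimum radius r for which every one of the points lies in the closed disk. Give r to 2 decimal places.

8.94

The required radius is the distance from (-2, 4) to the farthest point.
Squared distances: 26, 5, 80.
Maximum is 80, attained at P_3.
r = √80 ≈ 8.94.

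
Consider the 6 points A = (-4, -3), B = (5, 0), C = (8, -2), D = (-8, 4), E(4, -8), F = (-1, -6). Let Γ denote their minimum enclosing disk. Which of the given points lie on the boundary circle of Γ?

By Welzl's lemma the MEC is supported by two points (diametrically opposite) or three points (on a circumcircle).
The minimum enclosing circle is determined by three boundary points: C, D, E.
Their circumcentre is (-0.6, -0.6) with r² = 75.92.
The farthest remaining point B is at distance² 31.72 ≤ 75.92.
The points at distance exactly r from the centre are C, D, E — 3 points.

C, D, E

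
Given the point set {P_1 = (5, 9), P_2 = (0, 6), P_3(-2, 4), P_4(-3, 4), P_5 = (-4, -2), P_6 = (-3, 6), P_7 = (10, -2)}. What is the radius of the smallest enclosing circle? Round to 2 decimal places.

The minimum enclosing circle is determined by three boundary points: P_1, P_5, P_7.
Their circumcentre is (3, 16/11) with r² = 7373/121.
The farthest remaining point P_6 is at distance² 6856/121 ≤ 7373/121.
r = √(7373/121) ≈ 7.81.

7.81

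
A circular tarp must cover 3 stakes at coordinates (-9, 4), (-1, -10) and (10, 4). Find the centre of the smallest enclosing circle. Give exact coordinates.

(0.5, 1/7)

Call the three points A, B, C in the order given.
Side lengths²: AB² = 260, AC² = 361, BC² = 317.
Since AC² = 361 < 317 + 260 = 577, the triangle is acute, so the smallest enclosing circle is the circumcircle.
Circumcentre = (0.5, 1/7), r² = 20605/196.
Centre = (0.5, 1/7).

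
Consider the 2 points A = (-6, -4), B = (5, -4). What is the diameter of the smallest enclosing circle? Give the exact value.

The smallest circle enclosing two points has them as diameter endpoints.
Centre = midpoint = (-0.5, -4); r² = |AB|²/4 = 121/4 = 30.25.
Diameter = 2r = 2√(30.25) = 11.

11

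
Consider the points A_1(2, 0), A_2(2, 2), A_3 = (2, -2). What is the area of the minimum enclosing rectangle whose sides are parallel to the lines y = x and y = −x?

8

In coordinates u = x + y, v = x − y the rectangle is axis-aligned; the map (x,y)→(u,v) scales areas by 2.
u-values: 2, 4, 0; range = 4 − 0 = 4.
v-values: 2, 0, 4; range = 4 − 0 = 4.
Area = (4 × 4) / 2 = 8.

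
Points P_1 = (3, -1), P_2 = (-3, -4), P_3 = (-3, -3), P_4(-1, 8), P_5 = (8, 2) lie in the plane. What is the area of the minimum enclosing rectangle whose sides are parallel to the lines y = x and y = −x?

127.5

In coordinates u = x + y, v = x − y the rectangle is axis-aligned; the map (x,y)→(u,v) scales areas by 2.
u-values: 2, -7, -6, 7, 10; range = 10 − (-7) = 17.
v-values: 4, 1, 0, -9, 6; range = 6 − (-9) = 15.
Area = (17 × 15) / 2 = 127.5.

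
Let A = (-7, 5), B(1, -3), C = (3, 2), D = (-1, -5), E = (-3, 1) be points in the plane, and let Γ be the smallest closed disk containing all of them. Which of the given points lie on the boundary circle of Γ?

The minimum enclosing circle is determined by three boundary points: A, C, D.
Their circumcentre is (-233/82, 57/82) with r² = 120445/3362.
The farthest remaining point B is at distance² 95517/3362 ≤ 120445/3362.
The points at distance exactly r from the centre are A, C, D — 3 points.

A, C, D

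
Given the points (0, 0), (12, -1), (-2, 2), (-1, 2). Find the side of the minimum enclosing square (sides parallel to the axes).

14

The bounding box has width 14 and height 3.
An axis-aligned square enclosing the set must have side ≥ max(width, height).
So the minimum side is max(14, 3) = 14.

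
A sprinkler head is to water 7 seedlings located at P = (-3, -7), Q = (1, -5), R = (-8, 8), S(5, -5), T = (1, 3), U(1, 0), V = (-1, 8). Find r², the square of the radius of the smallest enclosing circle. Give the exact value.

84.5

The minimum enclosing circle of a finite set is fixed by two of the points (as a diameter) or three (as a circumcircle).
The farthest pair is R–S with squared distance 338. The circle on this segment as diameter has centre (-1.5, 1.5) and r² = 338/4 = 84.5.
Check P: distance² to centre = 74.5 ≤ 84.5, so it lies inside.
All remaining points lie in this disk, and no smaller disk contains both endpoints, so this is the minimum enclosing circle.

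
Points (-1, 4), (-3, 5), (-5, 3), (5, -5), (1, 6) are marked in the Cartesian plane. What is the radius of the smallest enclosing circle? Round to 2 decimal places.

6.45

By Welzl's lemma the MEC is supported by two points (diametrically opposite) or three points (on a circumcircle).
The minimum enclosing circle is determined by three boundary points: (-5, 3), (5, -5), (1, 6).
Their circumcentre is (6/13, -11/26) with r² = 28085/676.
The farthest remaining point (-3, 5) is at distance² 27981/676 ≤ 28085/676.
r = √(28085/676) ≈ 6.45.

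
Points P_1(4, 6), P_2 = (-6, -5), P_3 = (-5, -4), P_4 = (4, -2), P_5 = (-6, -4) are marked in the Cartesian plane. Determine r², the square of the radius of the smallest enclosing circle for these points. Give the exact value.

By Welzl's lemma the MEC is supported by two points (diametrically opposite) or three points (on a circumcircle).
The farthest pair is P_1–P_2 with squared distance 221. The circle on this segment as diameter has centre (-1, 0.5) and r² = 221/4 = 55.25.
Check P_3: distance² to centre = 36.25 ≤ 55.25, so it lies inside.
All remaining points lie in this disk, and no smaller disk contains both endpoints, so this is the minimum enclosing circle.

55.25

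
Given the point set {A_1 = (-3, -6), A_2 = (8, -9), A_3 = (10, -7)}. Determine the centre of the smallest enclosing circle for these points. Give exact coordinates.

(3.5, -6.5)

Side lengths²: A_1A_2² = 130, A_1A_3² = 170, A_2A_3² = 8.
Since A_1A_3² = 170 ≥ 130 + 8 = 138, the angle opposite A_1A_3 is not acute, so the smallest enclosing circle has A_1A_3 as diameter.
Centre = midpoint of A_1A_3 = (3.5, -6.5), r² = 170/4 = 42.5.
Centre = (3.5, -6.5).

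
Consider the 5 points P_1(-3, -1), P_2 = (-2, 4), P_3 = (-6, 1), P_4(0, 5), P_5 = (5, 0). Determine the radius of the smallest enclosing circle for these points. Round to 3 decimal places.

The farthest pair is P_3–P_5 with squared distance 122. The circle on this segment as diameter has centre (-0.5, 0.5) and r² = 122/4 = 30.5.
Check P_1: distance² to centre = 8.5 ≤ 30.5, so it lies inside.
All remaining points lie in this disk, and no smaller disk contains both endpoints, so this is the minimum enclosing circle.
r = √(30.5) ≈ 5.523.

5.523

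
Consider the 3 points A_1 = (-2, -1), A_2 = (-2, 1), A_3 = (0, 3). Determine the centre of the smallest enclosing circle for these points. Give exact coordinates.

Side lengths²: A_1A_2² = 4, A_1A_3² = 20, A_2A_3² = 8.
Since A_1A_3² = 20 ≥ 8 + 4 = 12, the angle opposite A_1A_3 is not acute, so the smallest enclosing circle has A_1A_3 as diameter.
Centre = midpoint of A_1A_3 = (-1, 1), r² = 20/4 = 5.
Centre = (-1, 1).

(-1, 1)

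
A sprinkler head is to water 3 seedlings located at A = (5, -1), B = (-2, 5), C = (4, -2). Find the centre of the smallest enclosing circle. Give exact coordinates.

(33/26, 45/26)

Side lengths²: AB² = 85, AC² = 2, BC² = 85.
Since BC² = 85 < 85 + 2 = 87, the triangle is acute, so the smallest enclosing circle is the circumcircle.
Circumcentre = (33/26, 45/26), r² = 7225/338.
Centre = (33/26, 45/26).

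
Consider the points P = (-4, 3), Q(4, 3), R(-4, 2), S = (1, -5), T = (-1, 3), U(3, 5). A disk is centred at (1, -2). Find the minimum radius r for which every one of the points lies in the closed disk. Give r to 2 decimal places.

The required radius is the distance from (1, -2) to the farthest point.
Squared distances: 50, 34, 41, 9, 29, 53.
Maximum is 53, attained at U.
r = √53 ≈ 7.28.

7.28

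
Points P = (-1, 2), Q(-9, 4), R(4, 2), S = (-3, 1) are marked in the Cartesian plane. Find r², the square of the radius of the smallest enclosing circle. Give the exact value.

A smallest enclosing disk is always determined by at most three of the input points on its boundary.
The farthest pair is Q–R with squared distance 173. The circle on this segment as diameter has centre (-2.5, 3) and r² = 173/4 = 43.25.
Check P: distance² to centre = 3.25 ≤ 43.25, so it lies inside.
All remaining points lie in this disk, and no smaller disk contains both endpoints, so this is the minimum enclosing circle.

43.25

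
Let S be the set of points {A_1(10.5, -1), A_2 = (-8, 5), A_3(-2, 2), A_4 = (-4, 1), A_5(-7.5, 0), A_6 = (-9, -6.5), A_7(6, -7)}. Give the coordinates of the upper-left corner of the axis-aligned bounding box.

x-range [-9, 10.5], y-range [-7, 5].
The upper-left corner is (-9, 5).

(-9, 5)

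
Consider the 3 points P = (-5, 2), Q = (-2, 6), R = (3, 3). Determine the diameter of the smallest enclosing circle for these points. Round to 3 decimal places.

8.062

Side lengths²: PQ² = 25, PR² = 65, QR² = 34.
Since PR² = 65 ≥ 34 + 25 = 59, the angle opposite PR is not acute, so the smallest enclosing circle has PR as diameter.
Centre = midpoint of PR = (-1, 2.5), r² = 65/4 = 16.25.
Diameter = 2r = 2√(16.25) ≈ 8.062.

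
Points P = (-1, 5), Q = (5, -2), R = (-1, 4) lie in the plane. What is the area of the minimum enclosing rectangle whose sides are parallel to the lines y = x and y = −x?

In coordinates u = x + y, v = x − y the rectangle is axis-aligned; the map (x,y)→(u,v) scales areas by 2.
u-values: 4, 3, 3; range = 4 − 3 = 1.
v-values: -6, 7, -5; range = 7 − (-6) = 13.
Area = (1 × 13) / 2 = 6.5.

6.5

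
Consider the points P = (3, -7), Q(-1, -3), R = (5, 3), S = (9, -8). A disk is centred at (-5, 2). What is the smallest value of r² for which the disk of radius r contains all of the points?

The required radius is the distance from (-5, 2) to the farthest point.
Squared distances: 145, 41, 101, 296.
Maximum is 296, attained at S.

296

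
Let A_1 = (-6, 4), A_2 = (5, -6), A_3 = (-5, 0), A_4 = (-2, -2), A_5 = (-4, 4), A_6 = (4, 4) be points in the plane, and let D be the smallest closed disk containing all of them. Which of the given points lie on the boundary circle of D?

A smallest enclosing disk is always determined by at most three of the input points on its boundary.
The farthest pair is A_1–A_2 with squared distance 221. The circle on this segment as diameter has centre (-0.5, -1) and r² = 221/4 = 55.25.
Check A_3: distance² to centre = 21.25 ≤ 55.25, so it lies inside.
All remaining points lie in this disk, and no smaller disk contains both endpoints, so this is the minimum enclosing circle.
The points at distance exactly r from the centre are A_1, A_2 — 2 points.

A_1, A_2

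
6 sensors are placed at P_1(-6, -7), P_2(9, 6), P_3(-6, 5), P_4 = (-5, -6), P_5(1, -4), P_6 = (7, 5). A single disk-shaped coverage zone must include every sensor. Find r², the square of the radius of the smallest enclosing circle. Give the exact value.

98.5

By Welzl's lemma the MEC is supported by two points (diametrically opposite) or three points (on a circumcircle).
The farthest pair is P_1–P_2 with squared distance 394. The circle on this segment as diameter has centre (1.5, -0.5) and r² = 394/4 = 98.5.
Check P_3: distance² to centre = 86.5 ≤ 98.5, so it lies inside.
All remaining points lie in this disk, and no smaller disk contains both endpoints, so this is the minimum enclosing circle.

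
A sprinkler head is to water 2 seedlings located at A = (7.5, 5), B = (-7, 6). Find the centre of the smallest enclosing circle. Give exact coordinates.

(0.25, 5.5)

The smallest circle enclosing two points has them as diameter endpoints.
Centre = midpoint = (0.25, 5.5); r² = |AB|²/4 = 211.25/4 = 52.8125.
Centre = (0.25, 5.5).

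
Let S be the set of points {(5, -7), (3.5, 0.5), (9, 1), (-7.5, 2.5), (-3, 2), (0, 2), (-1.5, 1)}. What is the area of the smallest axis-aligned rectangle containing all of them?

156.75

x ranges over [-7.5, 9], width 16.5.
y ranges over [-7, 2.5], height 9.5.
Area = 16.5 × 9.5 = 156.75.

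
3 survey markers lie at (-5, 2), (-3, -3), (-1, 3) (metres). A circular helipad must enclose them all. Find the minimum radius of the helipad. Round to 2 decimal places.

3.19

Call the three points A, B, C in the order given.
Side lengths²: AB² = 29, AC² = 17, BC² = 40.
Since BC² = 40 < 29 + 17 = 46, the triangle is acute, so the smallest enclosing circle is the circumcircle.
Circumcentre = (-53/22, 3/22), r² = 2465/242.
r = √(2465/242) ≈ 3.19.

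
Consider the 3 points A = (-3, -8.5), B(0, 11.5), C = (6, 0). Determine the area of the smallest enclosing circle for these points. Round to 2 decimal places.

Side lengths²: AB² = 409, AC² = 153.25, BC² = 168.25.
Since AB² = 409 ≥ 168.25 + 153.25 = 321.5, the angle opposite AB is not acute, so the smallest enclosing circle has AB as diameter.
Centre = midpoint of AB = (-1.5, 1.5), r² = 409/4 = 102.25.
Area = π·r² = π·102.25 ≈ 321.23.

321.23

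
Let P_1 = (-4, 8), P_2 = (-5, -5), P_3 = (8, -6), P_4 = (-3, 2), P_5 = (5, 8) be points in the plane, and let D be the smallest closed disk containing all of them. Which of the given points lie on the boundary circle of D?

The minimum enclosing circle of a finite set is fixed by two of the points (as a diameter) or three (as a circumcircle).
The farthest pair is P_1–P_3 with squared distance 340. The circle on this segment as diameter has centre (2, 1) and r² = 340/4 = 85.
Check P_2: distance² to centre = 85 ≤ 85, so it lies inside.
All remaining points lie in this disk, and no smaller disk contains both endpoints, so this is the minimum enclosing circle.
The points at distance exactly r from the centre are P_1, P_2, P_3 — 3 points.

P_1, P_2, P_3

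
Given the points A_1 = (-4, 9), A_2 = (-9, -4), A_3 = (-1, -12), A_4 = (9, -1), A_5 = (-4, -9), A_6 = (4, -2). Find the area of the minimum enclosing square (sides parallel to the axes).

441

The bounding box has width 18 and height 21.
An axis-aligned square enclosing the set must have side ≥ max(width, height).
So the minimum side is max(18, 21) = 21.
Area = 21² = 441.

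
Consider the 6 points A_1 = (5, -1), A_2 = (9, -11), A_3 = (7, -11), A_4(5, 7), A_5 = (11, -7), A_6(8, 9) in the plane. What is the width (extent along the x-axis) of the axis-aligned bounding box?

6

max x = 11, min x = 5, so width = 6.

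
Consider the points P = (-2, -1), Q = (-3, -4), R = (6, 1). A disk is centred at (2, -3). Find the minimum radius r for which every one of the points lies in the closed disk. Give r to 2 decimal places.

The required radius is the distance from (2, -3) to the farthest point.
Squared distances: 20, 26, 32.
Maximum is 32, attained at R.
r = √32 ≈ 5.66.

5.66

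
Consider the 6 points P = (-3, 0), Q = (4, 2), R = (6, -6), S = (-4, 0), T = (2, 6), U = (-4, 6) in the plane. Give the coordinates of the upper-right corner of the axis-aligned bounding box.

(6, 6)

x-range [-4, 6], y-range [-6, 6].
The upper-right corner is (6, 6).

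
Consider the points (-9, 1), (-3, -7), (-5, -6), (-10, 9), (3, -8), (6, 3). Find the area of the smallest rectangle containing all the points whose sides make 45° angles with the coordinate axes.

300

In coordinates u = x + y, v = x − y the rectangle is axis-aligned; the map (x,y)→(u,v) scales areas by 2.
u-values: -8, -10, -11, -1, -5, 9; range = 9 − (-11) = 20.
v-values: -10, 4, 1, -19, 11, 3; range = 11 − (-19) = 30.
Area = (20 × 30) / 2 = 300.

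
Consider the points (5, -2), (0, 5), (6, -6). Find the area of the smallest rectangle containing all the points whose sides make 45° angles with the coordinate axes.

42.5

In coordinates u = x + y, v = x − y the rectangle is axis-aligned; the map (x,y)→(u,v) scales areas by 2.
u-values: 3, 5, 0; range = 5 − 0 = 5.
v-values: 7, -5, 12; range = 12 − (-5) = 17.
Area = (5 × 17) / 2 = 42.5.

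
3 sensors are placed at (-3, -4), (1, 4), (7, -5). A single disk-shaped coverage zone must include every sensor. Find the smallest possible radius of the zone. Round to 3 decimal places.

5.787

Call the three points A, B, C in the order given.
Side lengths²: AB² = 80, AC² = 101, BC² = 117.
Since BC² = 117 < 101 + 80 = 181, the triangle is acute, so the smallest enclosing circle is the circumcircle.
Circumcentre = (16/7, -23/14), r² = 6565/196.
r = √(6565/196) ≈ 5.787.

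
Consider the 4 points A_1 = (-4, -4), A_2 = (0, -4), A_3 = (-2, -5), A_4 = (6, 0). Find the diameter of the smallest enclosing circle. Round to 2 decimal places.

By Welzl's lemma the MEC is supported by two points (diametrically opposite) or three points (on a circumcircle).
The farthest pair is A_1–A_4 with squared distance 116. The circle on this segment as diameter has centre (1, -2) and r² = 116/4 = 29.
Check A_2: distance² to centre = 5 ≤ 29, so it lies inside.
All remaining points lie in this disk, and no smaller disk contains both endpoints, so this is the minimum enclosing circle.
Diameter = 2r = 2√29 ≈ 10.77.

10.77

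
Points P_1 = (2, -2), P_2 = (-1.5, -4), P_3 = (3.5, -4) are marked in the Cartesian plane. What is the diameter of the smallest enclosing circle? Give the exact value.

5

Side lengths²: P_1P_2² = 16.25, P_1P_3² = 6.25, P_2P_3² = 25.
Since P_2P_3² = 25 ≥ 16.25 + 6.25 = 22.5, the angle opposite P_2P_3 is not acute, so the smallest enclosing circle has P_2P_3 as diameter.
Centre = midpoint of P_2P_3 = (1, -4), r² = 25/4 = 6.25.
Diameter = 2r = 2√(6.25) = 5.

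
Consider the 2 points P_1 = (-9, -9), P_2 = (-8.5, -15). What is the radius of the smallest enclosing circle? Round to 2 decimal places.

3.01

The smallest circle enclosing two points has them as diameter endpoints.
Centre = midpoint = (-8.75, -12); r² = |P_1P_2|²/4 = 36.25/4 = 9.0625.
r = √(9.0625) ≈ 3.01.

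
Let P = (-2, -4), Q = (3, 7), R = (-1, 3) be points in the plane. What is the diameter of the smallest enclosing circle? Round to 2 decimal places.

12.08

Side lengths²: PQ² = 146, PR² = 50, QR² = 32.
Since PQ² = 146 ≥ 50 + 32 = 82, the angle opposite PQ is not acute, so the smallest enclosing circle has PQ as diameter.
Centre = midpoint of PQ = (0.5, 1.5), r² = 146/4 = 36.5.
Diameter = 2r = 2√(36.5) ≈ 12.08.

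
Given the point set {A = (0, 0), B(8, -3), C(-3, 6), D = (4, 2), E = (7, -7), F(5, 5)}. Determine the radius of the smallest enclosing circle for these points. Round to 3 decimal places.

The minimum enclosing circle of a finite set is fixed by two of the points (as a diameter) or three (as a circumcircle).
The farthest pair is C–E with squared distance 269. The circle on this segment as diameter has centre (2, -0.5) and r² = 269/4 = 67.25.
Check A: distance² to centre = 4.25 ≤ 67.25, so it lies inside.
All remaining points lie in this disk, and no smaller disk contains both endpoints, so this is the minimum enclosing circle.
r = √(67.25) ≈ 8.201.

8.201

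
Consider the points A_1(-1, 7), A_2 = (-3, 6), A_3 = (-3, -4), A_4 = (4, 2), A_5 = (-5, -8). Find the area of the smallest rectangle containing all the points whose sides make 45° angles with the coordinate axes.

114

In coordinates u = x + y, v = x − y the rectangle is axis-aligned; the map (x,y)→(u,v) scales areas by 2.
u-values: 6, 3, -7, 6, -13; range = 6 − (-13) = 19.
v-values: -8, -9, 1, 2, 3; range = 3 − (-9) = 12.
Area = (19 × 12) / 2 = 114.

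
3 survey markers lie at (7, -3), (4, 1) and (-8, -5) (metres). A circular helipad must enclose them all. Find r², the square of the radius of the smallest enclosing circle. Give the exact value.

Call the three points A, B, C in the order given.
Side lengths²: AB² = 25, AC² = 229, BC² = 180.
Since AC² = 229 ≥ 180 + 25 = 205, the angle opposite AC is not acute, so the smallest enclosing circle has AC as diameter.
Centre = midpoint of AC = (-0.5, -4), r² = 229/4 = 57.25.

57.25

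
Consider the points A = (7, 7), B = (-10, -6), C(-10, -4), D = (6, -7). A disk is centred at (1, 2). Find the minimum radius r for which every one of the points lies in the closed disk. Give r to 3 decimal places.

13.601

The required radius is the distance from (1, 2) to the farthest point.
Squared distances: 61, 185, 157, 106.
Maximum is 185, attained at B.
r = √185 ≈ 13.601.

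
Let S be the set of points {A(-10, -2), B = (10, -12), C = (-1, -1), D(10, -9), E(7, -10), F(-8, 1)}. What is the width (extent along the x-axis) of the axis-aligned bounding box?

20

max x = 10, min x = -10, so width = 20.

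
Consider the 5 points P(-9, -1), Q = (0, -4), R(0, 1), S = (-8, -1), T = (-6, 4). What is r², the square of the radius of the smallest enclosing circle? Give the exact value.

2125/81

The minimum enclosing circle is determined by three boundary points: P, Q, T.
Their circumcentre is (-35/9, -2/3) with r² = 2125/81.
The farthest remaining point R is at distance² 1450/81 ≤ 2125/81.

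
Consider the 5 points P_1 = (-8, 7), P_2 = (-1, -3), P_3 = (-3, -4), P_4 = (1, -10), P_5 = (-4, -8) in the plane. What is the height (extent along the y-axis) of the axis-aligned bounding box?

17

max y = 7, min y = -10, so height = 17.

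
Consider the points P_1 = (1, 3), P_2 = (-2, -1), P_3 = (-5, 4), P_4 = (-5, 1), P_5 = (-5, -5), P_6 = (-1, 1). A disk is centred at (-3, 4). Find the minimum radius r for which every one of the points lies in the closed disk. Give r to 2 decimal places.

The required radius is the distance from (-3, 4) to the farthest point.
Squared distances: 17, 26, 4, 13, 85, 13.
Maximum is 85, attained at P_5.
r = √85 ≈ 9.22.

9.22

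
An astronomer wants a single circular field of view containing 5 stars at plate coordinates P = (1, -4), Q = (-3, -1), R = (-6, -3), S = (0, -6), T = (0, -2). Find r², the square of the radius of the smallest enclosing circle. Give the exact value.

The farthest pair is P–R with squared distance 50. The circle on this segment as diameter has centre (-2.5, -3.5) and r² = 50/4 = 12.5.
Check Q: distance² to centre = 6.5 ≤ 12.5, so it lies inside.
All remaining points lie in this disk, and no smaller disk contains both endpoints, so this is the minimum enclosing circle.

12.5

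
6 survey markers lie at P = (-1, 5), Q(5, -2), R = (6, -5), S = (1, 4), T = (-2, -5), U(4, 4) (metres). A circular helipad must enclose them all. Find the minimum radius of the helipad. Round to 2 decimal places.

6.13

The minimum enclosing circle of a finite set is fixed by two of the points (as a diameter) or three (as a circumcircle).
The minimum enclosing circle is determined by three boundary points: P, R, T.
Their circumcentre is (2, -0.35) with r² = 37.6225.
The farthest remaining point U is at distance² 22.9225 ≤ 37.6225.
r = √(37.6225) ≈ 6.13.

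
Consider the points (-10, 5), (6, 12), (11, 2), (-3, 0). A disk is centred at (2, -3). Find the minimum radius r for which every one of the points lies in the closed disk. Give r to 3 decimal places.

15.524

The required radius is the distance from (2, -3) to the farthest point.
Squared distances: 208, 241, 106, 34.
Maximum is 241, attained at (6, 12).
r = √241 ≈ 15.524.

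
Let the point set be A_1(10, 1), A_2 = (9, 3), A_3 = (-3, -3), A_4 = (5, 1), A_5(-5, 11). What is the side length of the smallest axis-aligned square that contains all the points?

The bounding box has width 15 and height 14.
An axis-aligned square enclosing the set must have side ≥ max(width, height).
So the minimum side is max(15, 14) = 15.

15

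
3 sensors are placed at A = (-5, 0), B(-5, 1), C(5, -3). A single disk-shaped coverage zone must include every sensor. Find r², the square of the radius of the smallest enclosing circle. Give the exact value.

29

Side lengths²: AB² = 1, AC² = 109, BC² = 116.
Since BC² = 116 ≥ 109 + 1 = 110, the angle opposite BC is not acute, so the smallest enclosing circle has BC as diameter.
Centre = midpoint of BC = (0, -1), r² = 116/4 = 29.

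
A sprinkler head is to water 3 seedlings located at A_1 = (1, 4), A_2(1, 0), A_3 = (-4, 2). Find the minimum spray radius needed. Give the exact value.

2.9

Side lengths²: A_1A_2² = 16, A_1A_3² = 29, A_2A_3² = 29.
Since A_2A_3² = 29 < 29 + 16 = 45, the triangle is acute, so the smallest enclosing circle is the circumcircle.
Circumcentre = (-1.1, 2), r² = 8.41.
r = √(8.41) = 2.9.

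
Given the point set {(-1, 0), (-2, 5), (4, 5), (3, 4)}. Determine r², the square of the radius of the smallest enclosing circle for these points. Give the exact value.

The minimum enclosing circle is determined by three boundary points: (-1, 0), (-2, 5), (4, 5).
Their circumcentre is (1, 3) with r² = 13.
The farthest remaining point (3, 4) is at distance² 5 ≤ 13.

13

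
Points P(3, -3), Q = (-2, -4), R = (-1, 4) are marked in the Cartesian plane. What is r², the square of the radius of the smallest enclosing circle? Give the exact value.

325/18

Side lengths²: PQ² = 26, PR² = 65, QR² = 65.
Since QR² = 65 < 65 + 26 = 91, the triangle is acute, so the smallest enclosing circle is the circumcircle.
Circumcentre = (-1/6, -1/6), r² = 325/18.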